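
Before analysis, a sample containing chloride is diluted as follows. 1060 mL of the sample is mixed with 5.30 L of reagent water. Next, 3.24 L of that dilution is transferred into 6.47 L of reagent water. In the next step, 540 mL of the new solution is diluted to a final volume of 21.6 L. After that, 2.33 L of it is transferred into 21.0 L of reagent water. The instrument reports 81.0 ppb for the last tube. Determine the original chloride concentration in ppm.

583 ppm

Overall dilution factor = 6 × 2.997 × 40 × 10.01 = 7202.
Original = 81.0 ppb × 7202 = 5.83 × 10⁵ ppb = 583 ppm.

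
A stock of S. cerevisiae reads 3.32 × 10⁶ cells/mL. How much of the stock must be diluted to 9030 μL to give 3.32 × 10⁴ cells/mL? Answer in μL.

V₁ = C₂V₂/C₁ = 3.32 × 10⁴ × 9030 / 3.32 × 10⁶ = 90.3 μL.

90.3 μL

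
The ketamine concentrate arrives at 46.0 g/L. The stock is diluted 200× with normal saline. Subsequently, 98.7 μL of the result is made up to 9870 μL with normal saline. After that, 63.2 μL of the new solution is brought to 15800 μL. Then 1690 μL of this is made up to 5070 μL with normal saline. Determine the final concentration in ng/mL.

Overall dilution factor = 200 × 100 × 250 × 3 = 1.50 × 10⁷.
46.0 g/L / 1.50 × 10⁷ = 3.07 × 10⁻⁶ g/L = 3.07 ng/mL.

3.07 ng/mL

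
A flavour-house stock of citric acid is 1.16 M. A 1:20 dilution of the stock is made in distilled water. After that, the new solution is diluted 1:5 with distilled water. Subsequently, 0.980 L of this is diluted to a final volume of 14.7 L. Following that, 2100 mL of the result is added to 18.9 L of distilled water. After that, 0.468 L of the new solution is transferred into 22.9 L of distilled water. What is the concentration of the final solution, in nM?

1550 nM

Overall dilution factor = 20 × 5 × 15 × 10 × 49.93 = 7.49 × 10⁵.
1.16 M / 7.49 × 10⁵ = 1.55 × 10⁻⁶ M = 1550 nM.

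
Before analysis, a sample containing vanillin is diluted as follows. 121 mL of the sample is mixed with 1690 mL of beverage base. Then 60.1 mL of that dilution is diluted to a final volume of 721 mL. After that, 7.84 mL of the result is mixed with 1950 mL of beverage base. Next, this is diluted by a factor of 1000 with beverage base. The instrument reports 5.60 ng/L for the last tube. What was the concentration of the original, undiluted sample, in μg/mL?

251 μg/mL

Overall dilution factor = 14.97 × 12.00 × 249.7 × 1000 = 4.48 × 10⁷.
Original = 5.60 ng/L × 4.48 × 10⁷ = 2.51 × 10⁸ ng/L = 251 μg/mL.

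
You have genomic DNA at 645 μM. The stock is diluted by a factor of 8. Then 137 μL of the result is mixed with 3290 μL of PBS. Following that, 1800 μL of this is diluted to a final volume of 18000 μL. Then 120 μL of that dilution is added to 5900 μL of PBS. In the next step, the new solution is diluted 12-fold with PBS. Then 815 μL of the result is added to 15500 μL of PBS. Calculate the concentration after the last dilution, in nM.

Overall dilution factor = 8 × 25.01 × 10 × 50.17 × 12 × 20.02 = 2.41 × 10⁷.
645 μM / 2.41 × 10⁷ = 2.67 × 10⁻⁵ μM = 0.0267 nM.

0.0267 nM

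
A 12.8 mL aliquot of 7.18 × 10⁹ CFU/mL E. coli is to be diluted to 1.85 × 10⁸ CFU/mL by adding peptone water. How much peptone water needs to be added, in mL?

484 mL

V₂ = C₁V₁/C₂ = 7.18 × 10⁹ × 12.8 / 1.85 × 10⁸ = 497 mL.
Diluent to add = V₂ − V₁ = 497 − 12.8 = 484 mL.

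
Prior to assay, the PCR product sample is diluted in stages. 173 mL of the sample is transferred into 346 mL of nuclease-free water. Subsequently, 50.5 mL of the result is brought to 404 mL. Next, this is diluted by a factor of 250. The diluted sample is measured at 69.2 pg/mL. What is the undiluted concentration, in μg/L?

Overall dilution factor = 3 × 8 × 250 = 6000.
Original = 69.2 pg/mL × 6000 = 4.15 × 10⁵ pg/mL = 415 μg/L.

415 μg/L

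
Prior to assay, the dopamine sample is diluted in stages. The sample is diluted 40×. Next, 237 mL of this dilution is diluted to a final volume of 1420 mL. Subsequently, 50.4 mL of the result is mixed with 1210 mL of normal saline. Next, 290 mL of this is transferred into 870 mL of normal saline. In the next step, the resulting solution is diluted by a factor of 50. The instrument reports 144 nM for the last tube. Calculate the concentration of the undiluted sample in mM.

173 mM

Overall dilution factor = 40 × 5.992 × 25.01 × 4 × 50 = 1.20 × 10⁶.
Original = 144 nM × 1.20 × 10⁶ = 1.73 × 10⁸ nM = 173 mM.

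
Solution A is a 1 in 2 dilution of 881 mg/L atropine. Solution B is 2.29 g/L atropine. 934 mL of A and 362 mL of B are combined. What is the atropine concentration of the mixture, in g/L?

0.957 g/L

C_A = 881 mg/L / 2 = 440 mg/L.
C_B = 2.29 g/L = 2290 mg/L.
C_mix = (C_A·V_A + C_B·V_B)/(V_A + V_B) = (440×934 + 2290×362) / 1296 = 957 mg/L = 0.957 g/L.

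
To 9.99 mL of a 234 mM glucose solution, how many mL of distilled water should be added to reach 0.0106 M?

211 mL

0.0106 M = 10.6 mM.
V₂ = C₁V₁/C₂ = 234 × 9.99 / 10.6 = 221 mL.
Diluent to add = V₂ − V₁ = 221 − 9.99 = 211 mL.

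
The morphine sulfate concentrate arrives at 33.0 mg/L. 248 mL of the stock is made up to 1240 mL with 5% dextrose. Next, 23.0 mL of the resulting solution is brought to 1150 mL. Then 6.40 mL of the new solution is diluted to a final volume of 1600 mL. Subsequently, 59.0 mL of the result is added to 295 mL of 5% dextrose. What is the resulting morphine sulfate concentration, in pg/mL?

88.0 pg/mL

Overall dilution factor = 5 × 50 × 250 × 6 = 3.75 × 10⁵.
33.0 mg/L / 3.75 × 10⁵ = 8.80 × 10⁻⁵ mg/L = 88.0 pg/mL.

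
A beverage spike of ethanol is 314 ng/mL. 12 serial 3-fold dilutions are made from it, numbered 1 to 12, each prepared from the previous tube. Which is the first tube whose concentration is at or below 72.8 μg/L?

Tube n has concentration 314 ng/mL / 3ⁿ.
Need 3ⁿ ≥ 314 ng/mL / 72.8 μg/L = 4.31, so n ≥ 1.33.
First such tube: n = 2.

tube 2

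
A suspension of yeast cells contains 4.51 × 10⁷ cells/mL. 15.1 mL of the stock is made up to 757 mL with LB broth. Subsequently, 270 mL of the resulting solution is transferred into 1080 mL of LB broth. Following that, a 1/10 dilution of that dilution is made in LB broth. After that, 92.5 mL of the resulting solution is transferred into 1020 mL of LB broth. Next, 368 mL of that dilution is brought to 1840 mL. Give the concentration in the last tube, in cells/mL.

299 cells/mL

Overall dilution factor = 50.13 × 5 × 10 × 12.03 × 5 = 1.51 × 10⁵.
4.51 × 10⁷ cells/mL / 1.51 × 10⁵ = 299 cells/mL.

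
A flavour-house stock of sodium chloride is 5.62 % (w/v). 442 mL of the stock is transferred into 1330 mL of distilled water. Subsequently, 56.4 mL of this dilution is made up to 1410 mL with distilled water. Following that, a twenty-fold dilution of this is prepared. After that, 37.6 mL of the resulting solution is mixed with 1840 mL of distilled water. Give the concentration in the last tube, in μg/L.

561 μg/L

Overall dilution factor = 4.009 × 25 × 20 × 49.94 = 1.00 × 10⁵.
5.62 % (w/v) / 1.00 × 10⁵ = 5.61 × 10⁻⁵ % (w/v) = 561 μg/L.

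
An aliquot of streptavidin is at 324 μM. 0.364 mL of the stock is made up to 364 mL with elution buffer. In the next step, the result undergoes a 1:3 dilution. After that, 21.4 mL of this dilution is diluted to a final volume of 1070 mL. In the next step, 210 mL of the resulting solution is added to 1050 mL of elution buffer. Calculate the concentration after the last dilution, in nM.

0.360 nM

Overall dilution factor = 1000 × 3 × 50 × 6 = 9.00 × 10⁵.
324 μM / 9.00 × 10⁵ = 3.60 × 10⁻⁴ μM = 0.360 nM.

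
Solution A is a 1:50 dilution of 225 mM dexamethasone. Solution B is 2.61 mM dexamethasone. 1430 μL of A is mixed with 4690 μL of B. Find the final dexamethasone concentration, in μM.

C_A = 225 mM / 50 = 4.50 mM.
C_mix = (C_A·V_A + C_B·V_B)/(V_A + V_B) = (4.50×1430 + 2.61×4690) / 6120 = 3.05 mM = 3050 μM.

3050 μM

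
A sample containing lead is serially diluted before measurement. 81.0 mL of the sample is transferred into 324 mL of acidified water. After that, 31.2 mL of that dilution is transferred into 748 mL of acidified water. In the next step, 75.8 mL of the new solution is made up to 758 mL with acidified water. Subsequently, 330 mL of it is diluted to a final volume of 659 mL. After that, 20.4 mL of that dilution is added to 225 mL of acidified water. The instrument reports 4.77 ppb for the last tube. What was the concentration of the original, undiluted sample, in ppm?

Overall dilution factor = 5 × 24.97 × 10 × 1.997 × 12.03 = 3.00 × 10⁴.
Original = 4.77 ppb × 3.00 × 10⁴ = 1.43 × 10⁵ ppb = 143 ppm.

143 ppm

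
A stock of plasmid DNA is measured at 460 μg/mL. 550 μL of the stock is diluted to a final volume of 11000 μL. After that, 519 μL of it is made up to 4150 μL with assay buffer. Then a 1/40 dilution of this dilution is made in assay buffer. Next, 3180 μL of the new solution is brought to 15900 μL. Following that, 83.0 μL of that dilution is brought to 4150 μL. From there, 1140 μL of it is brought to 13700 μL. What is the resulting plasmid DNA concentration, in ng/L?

23.9 ng/L

Overall dilution factor = 20 × 7.996 × 40 × 5 × 50 × 12.02 = 1.92 × 10⁷.
460 μg/mL / 1.92 × 10⁷ = 2.39 × 10⁻⁵ μg/mL = 23.9 ng/L.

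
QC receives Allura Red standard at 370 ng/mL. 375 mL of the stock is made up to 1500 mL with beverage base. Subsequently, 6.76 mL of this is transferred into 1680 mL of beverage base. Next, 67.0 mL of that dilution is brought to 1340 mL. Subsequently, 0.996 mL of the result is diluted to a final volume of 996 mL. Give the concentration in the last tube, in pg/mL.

0.0185 pg/mL

Overall dilution factor = 4 × 249.5 × 20 × 1000 = 2.00 × 10⁷.
370 ng/mL / 2.00 × 10⁷ = 1.85 × 10⁻⁵ ng/mL = 0.0185 pg/mL.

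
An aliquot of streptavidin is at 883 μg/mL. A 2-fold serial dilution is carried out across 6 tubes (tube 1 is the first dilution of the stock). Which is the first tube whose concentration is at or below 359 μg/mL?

tube 2

Tube n has concentration 883 μg/mL / 2ⁿ.
Need 2ⁿ ≥ 883 μg/mL / 359 μg/mL = 2.46, so n ≥ 1.30.
First such tube: n = 2.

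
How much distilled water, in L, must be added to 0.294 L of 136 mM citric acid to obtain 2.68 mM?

14.6 L

V₂ = C₁V₁/C₂ = 136 × 0.294 / 2.68 = 14.9 L.
Diluent to add = V₂ − V₁ = 14.9 − 0.294 = 14.6 L.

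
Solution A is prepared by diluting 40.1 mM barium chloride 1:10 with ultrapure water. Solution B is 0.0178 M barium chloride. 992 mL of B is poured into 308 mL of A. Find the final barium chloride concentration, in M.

0.0145 M

C_A = 40.1 mM / 10 = 4.01 mM.
C_B = 0.0178 M = 17.8 mM.
C_mix = (C_A·V_A + C_B·V_B)/(V_A + V_B) = (4.01×308 + 17.8×992) / 1300 = 14.5 mM = 0.0145 M.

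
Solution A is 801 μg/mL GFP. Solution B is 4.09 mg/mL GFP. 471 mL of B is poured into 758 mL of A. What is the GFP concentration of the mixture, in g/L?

C_B = 4.09 mg/mL = 4090 μg/mL.
C_mix = (C_A·V_A + C_B·V_B)/(V_A + V_B) = (801×758 + 4090×471) / 1229 = 2061 μg/mL = 2.06 g/L.

2.06 g/L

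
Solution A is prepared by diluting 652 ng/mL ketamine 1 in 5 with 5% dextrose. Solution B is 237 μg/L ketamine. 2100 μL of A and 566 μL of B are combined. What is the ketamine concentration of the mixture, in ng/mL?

C_A = 652 ng/mL / 5 = 130 ng/mL.
C_B = 237 μg/L = 237 ng/mL.
C_mix = (C_A·V_A + C_B·V_B)/(V_A + V_B) = (130×2100 + 237×566) / 2666 = 153 ng/mL.

153 ng/mL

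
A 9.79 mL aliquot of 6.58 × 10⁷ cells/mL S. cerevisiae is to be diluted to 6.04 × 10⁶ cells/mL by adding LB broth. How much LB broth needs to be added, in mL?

V₂ = C₁V₁/C₂ = 6.58 × 10⁷ × 9.79 / 6.04 × 10⁶ = 107 mL.
Diluent to add = V₂ − V₁ = 107 − 9.79 = 96.9 mL.

96.9 mL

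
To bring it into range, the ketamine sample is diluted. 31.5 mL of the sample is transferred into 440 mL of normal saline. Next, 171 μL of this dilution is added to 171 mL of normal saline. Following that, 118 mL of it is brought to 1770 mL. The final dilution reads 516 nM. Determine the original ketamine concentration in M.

Overall dilution factor = 14.97 × 1001 × 15 = 2.25 × 10⁵.
Original = 516 nM × 2.25 × 10⁵ = 1.16 × 10⁸ nM = 0.116 M.

0.116 M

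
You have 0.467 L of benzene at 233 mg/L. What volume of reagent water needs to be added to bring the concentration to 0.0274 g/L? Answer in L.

3.50 L

0.0274 g/L = 27.4 mg/L.
V₂ = C₁V₁/C₂ = 233 × 0.467 / 27.4 = 3.97 L.
Diluent to add = V₂ − V₁ = 3.97 − 0.467 = 3.50 L.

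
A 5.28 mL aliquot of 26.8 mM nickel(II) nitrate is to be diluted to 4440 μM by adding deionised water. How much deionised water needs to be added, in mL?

4440 μM = 4.44 mM.
V₂ = C₁V₁/C₂ = 26.8 × 5.28 / 4.44 = 31.9 mL.
Diluent to add = V₂ − V₁ = 31.9 − 5.28 = 26.6 mL.

26.6 mL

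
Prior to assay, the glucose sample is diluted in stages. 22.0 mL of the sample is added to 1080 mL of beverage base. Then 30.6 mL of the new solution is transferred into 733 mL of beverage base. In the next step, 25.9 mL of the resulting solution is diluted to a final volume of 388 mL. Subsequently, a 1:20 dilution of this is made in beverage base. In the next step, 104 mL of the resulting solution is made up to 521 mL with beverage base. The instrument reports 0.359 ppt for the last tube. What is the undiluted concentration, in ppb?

674 ppb

Overall dilution factor = 50.09 × 24.95 × 14.98 × 20 × 5.010 = 1.88 × 10⁶.
Original = 0.359 ppt × 1.88 × 10⁶ = 6.74 × 10⁵ ppt = 674 ppb.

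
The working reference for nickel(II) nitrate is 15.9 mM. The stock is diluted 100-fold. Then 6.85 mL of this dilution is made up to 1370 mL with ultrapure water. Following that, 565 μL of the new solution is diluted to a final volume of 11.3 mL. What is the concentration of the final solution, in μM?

Overall dilution factor = 100 × 200 × 20 = 4.00 × 10⁵.
15.9 mM / 4.00 × 10⁵ = 3.97 × 10⁻⁵ mM = 0.0397 μM.

0.0397 μM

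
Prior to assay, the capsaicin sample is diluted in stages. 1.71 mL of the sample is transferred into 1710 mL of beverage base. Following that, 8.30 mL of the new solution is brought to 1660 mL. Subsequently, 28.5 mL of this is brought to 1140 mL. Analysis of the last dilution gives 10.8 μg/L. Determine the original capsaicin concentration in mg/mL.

86.5 mg/mL

Overall dilution factor = 1001 × 200 × 40 = 8.01 × 10⁶.
Original = 10.8 μg/L × 8.01 × 10⁶ = 8.65 × 10⁷ μg/L = 86.5 mg/mL.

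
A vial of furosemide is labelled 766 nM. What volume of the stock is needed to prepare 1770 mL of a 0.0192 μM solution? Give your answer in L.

0.0444 L

0.0192 μM = 19.2 nM.
V₁ = C₂V₂/C₁ = 19.2 × 1770 / 766 = 44.4 mL = 0.0444 L.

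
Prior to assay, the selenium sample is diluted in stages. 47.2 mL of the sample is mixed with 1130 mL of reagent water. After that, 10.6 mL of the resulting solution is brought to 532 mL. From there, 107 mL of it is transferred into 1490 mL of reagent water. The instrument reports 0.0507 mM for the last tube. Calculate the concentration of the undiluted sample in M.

0.947 M

Overall dilution factor = 24.94 × 50.19 × 14.93 = 1.87 × 10⁴.
Original = 0.0507 mM × 1.87 × 10⁴ = 947 mM = 0.947 M.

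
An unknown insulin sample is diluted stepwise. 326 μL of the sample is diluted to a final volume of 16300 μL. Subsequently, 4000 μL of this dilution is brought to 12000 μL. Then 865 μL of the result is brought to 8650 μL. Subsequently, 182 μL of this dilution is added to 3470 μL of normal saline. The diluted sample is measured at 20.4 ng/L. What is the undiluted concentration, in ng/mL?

Overall dilution factor = 50 × 3 × 10 × 20.07 = 3.01 × 10⁴.
Original = 20.4 ng/L × 3.01 × 10⁴ = 6.14 × 10⁵ ng/L = 614 ng/mL.

614 ng/mL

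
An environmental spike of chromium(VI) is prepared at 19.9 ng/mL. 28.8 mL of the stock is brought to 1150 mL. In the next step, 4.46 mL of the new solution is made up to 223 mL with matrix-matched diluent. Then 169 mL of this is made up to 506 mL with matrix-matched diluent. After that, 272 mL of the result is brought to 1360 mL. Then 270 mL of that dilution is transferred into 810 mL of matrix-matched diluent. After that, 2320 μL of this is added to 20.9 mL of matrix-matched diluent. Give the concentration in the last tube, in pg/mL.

Overall dilution factor = 39.93 × 50 × 2.994 × 5 × 4 × 10.01 = 1.20 × 10⁶.
19.9 ng/mL / 1.20 × 10⁶ = 1.66 × 10⁻⁵ ng/mL = 0.0166 pg/mL.

0.0166 pg/mL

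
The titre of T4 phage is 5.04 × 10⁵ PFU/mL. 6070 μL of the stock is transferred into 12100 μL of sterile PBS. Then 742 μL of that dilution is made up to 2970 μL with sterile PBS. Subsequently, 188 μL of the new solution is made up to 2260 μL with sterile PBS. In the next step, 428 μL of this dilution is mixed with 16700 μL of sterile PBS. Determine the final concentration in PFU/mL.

Overall dilution factor = 2.993 × 4.003 × 12.02 × 40.02 = 5764.
5.04 × 10⁵ PFU/mL / 5764 = 87.4 PFU/mL.

87.4 PFU/mL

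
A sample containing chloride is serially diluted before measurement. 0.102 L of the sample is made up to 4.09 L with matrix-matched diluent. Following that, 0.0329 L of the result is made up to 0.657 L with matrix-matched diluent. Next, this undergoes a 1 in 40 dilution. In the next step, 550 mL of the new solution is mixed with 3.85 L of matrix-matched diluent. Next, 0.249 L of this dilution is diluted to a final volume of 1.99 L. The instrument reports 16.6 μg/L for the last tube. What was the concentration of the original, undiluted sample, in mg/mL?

Overall dilution factor = 40.10 × 19.97 × 40 × 8 × 7.992 = 2.05 × 10⁶.
Original = 16.6 μg/L × 2.05 × 10⁶ = 3.40 × 10⁷ μg/L = 34.0 mg/mL.

34.0 mg/mL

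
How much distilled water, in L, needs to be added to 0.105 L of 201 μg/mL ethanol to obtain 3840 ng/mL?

5.39 L

3840 ng/mL = 3.84 μg/mL.
V₂ = C₁V₁/C₂ = 201 × 0.105 / 3.84 = 5.50 L.
Diluent to add = V₂ − V₁ = 5.50 − 0.105 = 5.39 L.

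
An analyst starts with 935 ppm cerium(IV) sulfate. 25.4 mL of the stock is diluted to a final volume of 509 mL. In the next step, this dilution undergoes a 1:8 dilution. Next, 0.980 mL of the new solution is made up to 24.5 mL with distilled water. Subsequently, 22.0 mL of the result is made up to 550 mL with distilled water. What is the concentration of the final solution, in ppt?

9330 ppt

Overall dilution factor = 20.04 × 8 × 25 × 25 = 1.00 × 10⁵.
935 ppm / 1.00 × 10⁵ = 9.33 × 10⁻³ ppm = 9330 ppt.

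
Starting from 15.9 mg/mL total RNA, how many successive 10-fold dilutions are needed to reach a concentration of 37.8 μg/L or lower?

6

Need 10ⁿ ≥ 4.21 × 10⁵, so n ≥ log(4.21 × 10⁵)/log(10) = 5.62.
Minimum whole steps: n = 6.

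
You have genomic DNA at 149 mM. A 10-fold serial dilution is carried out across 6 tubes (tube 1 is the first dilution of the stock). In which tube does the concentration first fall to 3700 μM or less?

Tube n has concentration 149 mM / 10ⁿ.
Need 10ⁿ ≥ 149 mM / 3700 μM = 40.3, so n ≥ 1.60.
First such tube: n = 2.

tube 2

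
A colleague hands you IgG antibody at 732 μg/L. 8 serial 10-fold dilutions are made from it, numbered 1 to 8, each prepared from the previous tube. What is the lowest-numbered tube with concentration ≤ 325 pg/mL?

tube 4

Tube n has concentration 732 μg/L / 10ⁿ.
Need 10ⁿ ≥ 732 μg/L / 325 pg/mL = 2252, so n ≥ 3.35.
First such tube: n = 4.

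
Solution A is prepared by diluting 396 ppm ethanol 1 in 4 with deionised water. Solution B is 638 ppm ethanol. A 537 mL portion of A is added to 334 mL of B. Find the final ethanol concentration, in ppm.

306 ppm

C_A = 396 ppm / 4 = 99.0 ppm.
C_mix = (C_A·V_A + C_B·V_B)/(V_A + V_B) = (99.0×537 + 638×334) / 871.0 = 306 ppm.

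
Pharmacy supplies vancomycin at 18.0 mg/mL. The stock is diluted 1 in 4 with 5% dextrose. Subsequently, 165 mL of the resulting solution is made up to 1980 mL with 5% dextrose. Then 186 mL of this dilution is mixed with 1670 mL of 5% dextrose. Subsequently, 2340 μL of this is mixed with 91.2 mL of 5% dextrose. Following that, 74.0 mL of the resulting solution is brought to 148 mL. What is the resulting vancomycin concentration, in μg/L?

Overall dilution factor = 4 × 12 × 9.978 × 39.97 × 2 = 3.83 × 10⁴.
18.0 mg/mL / 3.83 × 10⁴ = 4.70 × 10⁻⁴ mg/mL = 470 μg/L.

470 μg/L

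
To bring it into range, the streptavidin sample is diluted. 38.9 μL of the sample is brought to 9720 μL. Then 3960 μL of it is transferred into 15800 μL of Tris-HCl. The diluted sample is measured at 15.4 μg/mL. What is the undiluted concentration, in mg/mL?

Overall dilution factor = 249.9 × 4.990 = 1247.
Original = 15.4 μg/mL × 1247 = 1.92 × 10⁴ μg/mL = 19.2 mg/mL.

19.2 mg/mL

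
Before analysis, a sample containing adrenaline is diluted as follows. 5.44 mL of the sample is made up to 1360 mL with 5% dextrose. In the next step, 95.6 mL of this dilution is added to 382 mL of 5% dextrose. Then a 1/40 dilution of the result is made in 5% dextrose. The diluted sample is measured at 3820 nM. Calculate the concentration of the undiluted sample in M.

Overall dilution factor = 250 × 4.996 × 40 = 5.00 × 10⁴.
Original = 3820 nM × 5.00 × 10⁴ = 1.91 × 10⁸ nM = 0.191 M.

0.191 M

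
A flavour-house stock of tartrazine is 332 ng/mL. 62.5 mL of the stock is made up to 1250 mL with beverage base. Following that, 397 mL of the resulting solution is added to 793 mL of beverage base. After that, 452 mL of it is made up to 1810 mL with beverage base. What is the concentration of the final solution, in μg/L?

Overall dilution factor = 20 × 2.997 × 4.004 = 240.
332 ng/mL / 240 = 1.38 ng/mL = 1.38 μg/L.

1.38 μg/L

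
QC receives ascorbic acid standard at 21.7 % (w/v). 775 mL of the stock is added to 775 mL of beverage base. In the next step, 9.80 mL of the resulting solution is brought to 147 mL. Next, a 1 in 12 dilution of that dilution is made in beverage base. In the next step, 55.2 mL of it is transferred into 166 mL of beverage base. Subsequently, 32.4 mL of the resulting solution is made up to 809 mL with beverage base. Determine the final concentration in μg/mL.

6.02 μg/mL

Overall dilution factor = 2 × 15 × 12 × 4.007 × 24.97 = 3.60 × 10⁴.
21.7 % (w/v) / 3.60 × 10⁴ = 6.02 × 10⁻⁴ % (w/v) = 6.02 μg/mL.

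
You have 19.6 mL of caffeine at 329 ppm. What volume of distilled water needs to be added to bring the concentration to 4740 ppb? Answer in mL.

1340 mL

4740 ppb = 4.74 ppm.
V₂ = C₁V₁/C₂ = 329 × 19.6 / 4.74 = 1360 mL.
Diluent to add = V₂ − V₁ = 1360 − 19.6 = 1340 mL.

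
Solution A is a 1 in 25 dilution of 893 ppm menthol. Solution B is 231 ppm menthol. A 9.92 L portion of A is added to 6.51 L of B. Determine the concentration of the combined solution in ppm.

C_A = 893 ppm / 25 = 35.7 ppm.
C_mix = (C_A·V_A + C_B·V_B)/(V_A + V_B) = (35.7×9.92 + 231×6.51) / 16.43 = 113 ppm.

113 ppm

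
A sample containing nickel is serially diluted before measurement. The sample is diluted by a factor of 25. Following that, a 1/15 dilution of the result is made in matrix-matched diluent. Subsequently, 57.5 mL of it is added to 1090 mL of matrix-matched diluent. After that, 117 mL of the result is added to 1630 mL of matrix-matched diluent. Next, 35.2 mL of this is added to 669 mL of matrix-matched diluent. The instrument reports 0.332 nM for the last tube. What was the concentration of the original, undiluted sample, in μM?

742 μM

Overall dilution factor = 25 × 15 × 19.96 × 14.93 × 20.01 = 2.24 × 10⁶.
Original = 0.332 nM × 2.24 × 10⁶ = 7.42 × 10⁵ nM = 742 μM.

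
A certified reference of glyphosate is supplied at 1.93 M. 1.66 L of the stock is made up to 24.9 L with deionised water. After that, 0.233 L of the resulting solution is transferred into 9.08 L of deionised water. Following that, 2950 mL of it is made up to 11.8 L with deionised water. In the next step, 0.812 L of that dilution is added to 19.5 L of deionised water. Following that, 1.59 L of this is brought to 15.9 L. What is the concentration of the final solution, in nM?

3220 nM

Overall dilution factor = 15 × 39.97 × 4 × 25.01 × 10 = 6.00 × 10⁵.
1.93 M / 6.00 × 10⁵ = 3.22 × 10⁻⁶ M = 3220 nM.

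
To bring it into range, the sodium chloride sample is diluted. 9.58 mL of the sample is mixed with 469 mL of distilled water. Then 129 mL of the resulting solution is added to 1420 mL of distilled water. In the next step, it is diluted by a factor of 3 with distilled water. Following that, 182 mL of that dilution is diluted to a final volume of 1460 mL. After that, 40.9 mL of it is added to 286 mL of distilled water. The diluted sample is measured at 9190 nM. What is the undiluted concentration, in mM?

1060 mM

Overall dilution factor = 49.96 × 12.01 × 3 × 8.022 × 7.993 = 1.15 × 10⁵.
Original = 9190 nM × 1.15 × 10⁵ = 1.06 × 10⁹ nM = 1060 mM.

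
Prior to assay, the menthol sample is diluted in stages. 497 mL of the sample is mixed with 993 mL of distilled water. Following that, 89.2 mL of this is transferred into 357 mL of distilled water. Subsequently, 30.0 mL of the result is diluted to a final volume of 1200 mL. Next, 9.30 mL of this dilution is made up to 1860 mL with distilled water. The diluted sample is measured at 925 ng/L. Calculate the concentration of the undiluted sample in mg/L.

111 mg/L

Overall dilution factor = 2.998 × 5.002 × 40 × 200 = 1.20 × 10⁵.
Original = 925 ng/L × 1.20 × 10⁵ = 1.11 × 10⁸ ng/L = 111 mg/L.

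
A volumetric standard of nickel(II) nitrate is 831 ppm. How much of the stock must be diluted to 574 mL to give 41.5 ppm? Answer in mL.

28.7 mL

V₁ = C₂V₂/C₁ = 41.5 × 574 / 831 = 28.7 mL.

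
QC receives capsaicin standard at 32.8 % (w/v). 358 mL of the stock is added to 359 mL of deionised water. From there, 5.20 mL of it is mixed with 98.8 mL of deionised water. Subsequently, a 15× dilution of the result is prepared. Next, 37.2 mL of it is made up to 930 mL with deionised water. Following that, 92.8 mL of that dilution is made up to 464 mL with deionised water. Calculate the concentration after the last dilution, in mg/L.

4.37 mg/L

Overall dilution factor = 2.003 × 20 × 15 × 25 × 5 = 7.51 × 10⁴.
32.8 % (w/v) / 7.51 × 10⁴ = 4.37 × 10⁻⁴ % (w/v) = 4.37 mg/L.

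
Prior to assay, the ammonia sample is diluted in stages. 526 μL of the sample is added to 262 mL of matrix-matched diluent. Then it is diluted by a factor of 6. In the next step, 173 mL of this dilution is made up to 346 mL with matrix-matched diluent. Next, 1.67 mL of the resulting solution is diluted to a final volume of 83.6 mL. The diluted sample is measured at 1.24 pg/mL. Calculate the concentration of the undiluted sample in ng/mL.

Overall dilution factor = 499.1 × 6 × 2 × 50.06 = 3.00 × 10⁵.
Original = 1.24 pg/mL × 3.00 × 10⁵ = 3.72 × 10⁵ pg/mL = 372 ng/mL.

372 ng/mL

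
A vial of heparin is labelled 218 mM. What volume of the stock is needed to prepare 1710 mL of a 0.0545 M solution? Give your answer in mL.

0.0545 M = 54.5 mM.
V₁ = C₂V₂/C₁ = 54.5 × 1710 / 218 = 428 mL.

428 mL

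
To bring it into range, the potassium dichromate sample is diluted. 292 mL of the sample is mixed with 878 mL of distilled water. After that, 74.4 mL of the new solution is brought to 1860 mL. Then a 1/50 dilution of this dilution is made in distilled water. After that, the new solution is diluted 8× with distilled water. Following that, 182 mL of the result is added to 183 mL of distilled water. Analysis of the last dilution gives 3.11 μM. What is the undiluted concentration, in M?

Overall dilution factor = 4.007 × 25 × 50 × 8 × 2.005 = 8.04 × 10⁴.
Original = 3.11 μM × 8.04 × 10⁴ = 2.50 × 10⁵ μM = 0.250 M.

0.250 M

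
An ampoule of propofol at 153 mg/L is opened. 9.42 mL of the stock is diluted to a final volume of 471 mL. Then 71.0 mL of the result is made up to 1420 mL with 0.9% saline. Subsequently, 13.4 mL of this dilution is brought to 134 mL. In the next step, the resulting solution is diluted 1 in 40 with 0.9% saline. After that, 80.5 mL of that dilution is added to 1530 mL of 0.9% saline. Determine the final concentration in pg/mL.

Overall dilution factor = 50 × 20 × 10 × 40 × 20.01 = 8.00 × 10⁶.
153 mg/L / 8.00 × 10⁶ = 1.91 × 10⁻⁵ mg/L = 19.1 pg/mL.

19.1 pg/mL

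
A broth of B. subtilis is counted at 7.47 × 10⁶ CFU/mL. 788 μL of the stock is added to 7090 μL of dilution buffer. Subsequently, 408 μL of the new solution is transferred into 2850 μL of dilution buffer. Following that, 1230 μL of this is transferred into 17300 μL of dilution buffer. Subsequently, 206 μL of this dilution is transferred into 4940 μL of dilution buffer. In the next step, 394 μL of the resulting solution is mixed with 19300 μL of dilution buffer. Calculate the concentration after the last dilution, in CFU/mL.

4.97 CFU/mL

Overall dilution factor = 9.997 × 7.985 × 15.07 × 24.98 × 49.98 = 1.50 × 10⁶.
7.47 × 10⁶ CFU/mL / 1.50 × 10⁶ = 4.97 CFU/mL.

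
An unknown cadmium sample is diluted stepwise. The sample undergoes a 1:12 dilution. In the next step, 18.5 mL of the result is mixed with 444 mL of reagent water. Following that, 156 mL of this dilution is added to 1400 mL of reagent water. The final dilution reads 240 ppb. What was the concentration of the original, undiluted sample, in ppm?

718 ppm

Overall dilution factor = 12 × 25 × 9.974 = 2992.
Original = 240 ppb × 2992 = 7.18 × 10⁵ ppb = 718 ppm.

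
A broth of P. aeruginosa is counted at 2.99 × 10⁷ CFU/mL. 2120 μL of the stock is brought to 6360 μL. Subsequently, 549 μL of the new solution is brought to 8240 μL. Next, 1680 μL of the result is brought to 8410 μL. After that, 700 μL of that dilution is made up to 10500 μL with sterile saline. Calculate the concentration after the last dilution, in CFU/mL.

8840 CFU/mL

Overall dilution factor = 3 × 15.01 × 5.006 × 15 = 3381.
2.99 × 10⁷ CFU/mL / 3381 = 8840 CFU/mL.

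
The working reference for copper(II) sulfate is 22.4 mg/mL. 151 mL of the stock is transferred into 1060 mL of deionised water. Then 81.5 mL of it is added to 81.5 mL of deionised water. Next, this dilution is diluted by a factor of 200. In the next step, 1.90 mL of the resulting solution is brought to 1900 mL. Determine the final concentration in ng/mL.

6.98 ng/mL

Overall dilution factor = 8.020 × 2 × 200 × 1000 = 3.21 × 10⁶.
22.4 mg/mL / 3.21 × 10⁶ = 6.98 × 10⁻⁶ mg/mL = 6.98 ng/mL.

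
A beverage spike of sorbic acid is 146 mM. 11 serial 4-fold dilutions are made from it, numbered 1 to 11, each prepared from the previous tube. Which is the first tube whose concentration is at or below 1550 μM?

tube 4

Tube n has concentration 146 mM / 4ⁿ.
Need 4ⁿ ≥ 146 mM / 1550 μM = 94.2, so n ≥ 3.28.
First such tube: n = 4.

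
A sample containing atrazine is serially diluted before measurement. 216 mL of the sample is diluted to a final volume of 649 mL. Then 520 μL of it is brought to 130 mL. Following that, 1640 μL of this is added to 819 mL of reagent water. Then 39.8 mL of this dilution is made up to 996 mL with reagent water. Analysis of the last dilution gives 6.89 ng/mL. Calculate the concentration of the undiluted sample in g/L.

Overall dilution factor = 3.005 × 250 × 500.4 × 25.03 = 9.41 × 10⁶.
Original = 6.89 ng/mL × 9.41 × 10⁶ = 6.48 × 10⁷ ng/mL = 64.8 g/L.

64.8 g/L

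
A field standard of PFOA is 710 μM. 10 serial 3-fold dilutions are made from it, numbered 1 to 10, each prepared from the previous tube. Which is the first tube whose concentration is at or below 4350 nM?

Tube n has concentration 710 μM / 3ⁿ.
Need 3ⁿ ≥ 710 μM / 4350 nM = 163, so n ≥ 4.64.
First such tube: n = 5.

tube 5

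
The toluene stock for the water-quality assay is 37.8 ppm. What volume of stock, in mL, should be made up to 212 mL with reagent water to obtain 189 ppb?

189 ppb = 0.189 ppm.
V₁ = C₂V₂/C₁ = 0.189 × 212 / 37.8 = 1.06 mL.

1.06 mL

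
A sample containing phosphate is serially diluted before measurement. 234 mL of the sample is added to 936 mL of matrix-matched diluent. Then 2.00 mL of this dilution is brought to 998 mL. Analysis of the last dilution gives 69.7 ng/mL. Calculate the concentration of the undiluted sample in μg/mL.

Overall dilution factor = 5 × 499 = 2495.
Original = 69.7 ng/mL × 2495 = 1.74 × 10⁵ ng/mL = 174 μg/mL.

174 μg/mL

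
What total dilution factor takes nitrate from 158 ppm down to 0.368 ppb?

4.29 × 10⁵

Factor = C₀/C_target = 158 ppm / 0.368 ppb = 4.29 × 10⁵.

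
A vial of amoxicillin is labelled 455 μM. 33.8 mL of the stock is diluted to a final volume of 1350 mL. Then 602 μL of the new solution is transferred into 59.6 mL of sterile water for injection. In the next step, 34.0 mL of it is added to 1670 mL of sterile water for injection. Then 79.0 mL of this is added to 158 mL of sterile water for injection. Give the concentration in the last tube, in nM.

0.758 nM

Overall dilution factor = 39.94 × 100.0 × 50.12 × 3 = 6.01 × 10⁵.
455 μM / 6.01 × 10⁵ = 7.58 × 10⁻⁴ μM = 0.758 nM.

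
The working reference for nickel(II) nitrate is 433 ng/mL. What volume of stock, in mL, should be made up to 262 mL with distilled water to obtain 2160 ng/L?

1.31 mL

2160 ng/L = 2.16 ng/mL.
V₁ = C₂V₂/C₁ = 2.16 × 262 / 433 = 1.31 mL.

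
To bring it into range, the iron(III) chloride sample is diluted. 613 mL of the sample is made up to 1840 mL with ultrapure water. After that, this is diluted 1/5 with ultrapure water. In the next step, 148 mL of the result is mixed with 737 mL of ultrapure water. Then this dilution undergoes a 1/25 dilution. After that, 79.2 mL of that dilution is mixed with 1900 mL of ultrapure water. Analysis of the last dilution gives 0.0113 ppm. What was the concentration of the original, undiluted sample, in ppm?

634 ppm

Overall dilution factor = 3.002 × 5 × 5.980 × 25 × 24.99 = 5.61 × 10⁴.
Original = 0.0113 ppm × 5.61 × 10⁴ = 634 ppm.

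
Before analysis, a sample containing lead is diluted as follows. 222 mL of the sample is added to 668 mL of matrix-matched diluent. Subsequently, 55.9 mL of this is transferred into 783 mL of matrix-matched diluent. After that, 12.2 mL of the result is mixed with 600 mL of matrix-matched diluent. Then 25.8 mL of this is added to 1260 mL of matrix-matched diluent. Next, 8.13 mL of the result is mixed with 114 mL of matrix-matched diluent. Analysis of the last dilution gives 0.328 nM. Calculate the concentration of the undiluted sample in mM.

0.741 mM

Overall dilution factor = 4.009 × 15.01 × 50.18 × 49.84 × 15.02 = 2.26 × 10⁶.
Original = 0.328 nM × 2.26 × 10⁶ = 7.41 × 10⁵ nM = 0.741 mM.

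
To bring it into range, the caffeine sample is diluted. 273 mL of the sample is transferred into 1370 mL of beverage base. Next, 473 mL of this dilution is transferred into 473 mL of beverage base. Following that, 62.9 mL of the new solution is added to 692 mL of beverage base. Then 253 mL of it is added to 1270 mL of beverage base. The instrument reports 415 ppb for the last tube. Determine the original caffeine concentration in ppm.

Overall dilution factor = 6.018 × 2 × 12.00 × 6.020 = 870.
Original = 415 ppb × 870 = 3.61 × 10⁵ ppb = 361 ppm.

361 ppm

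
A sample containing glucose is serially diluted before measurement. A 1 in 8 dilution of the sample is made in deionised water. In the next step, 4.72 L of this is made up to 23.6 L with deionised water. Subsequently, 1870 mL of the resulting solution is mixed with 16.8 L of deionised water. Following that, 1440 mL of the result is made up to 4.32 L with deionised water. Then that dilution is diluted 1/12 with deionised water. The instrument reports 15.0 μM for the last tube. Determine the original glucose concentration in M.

0.216 M

Overall dilution factor = 8 × 5 × 9.984 × 3 × 12 = 1.44 × 10⁴.
Original = 15.0 μM × 1.44 × 10⁴ = 2.16 × 10⁵ μM = 0.216 M.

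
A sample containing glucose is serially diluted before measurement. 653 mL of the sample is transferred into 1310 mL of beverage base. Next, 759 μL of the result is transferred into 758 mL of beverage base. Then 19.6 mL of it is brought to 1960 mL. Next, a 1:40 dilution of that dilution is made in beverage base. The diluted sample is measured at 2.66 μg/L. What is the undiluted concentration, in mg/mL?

Overall dilution factor = 3.006 × 999.7 × 100 × 40 = 1.20 × 10⁷.
Original = 2.66 μg/L × 1.20 × 10⁷ = 3.20 × 10⁷ μg/L = 32.0 mg/mL.

32.0 mg/mL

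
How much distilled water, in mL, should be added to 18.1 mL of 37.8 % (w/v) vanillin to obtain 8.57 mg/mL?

8.57 mg/mL = 0.857 % (w/v).
V₂ = C₁V₁/C₂ = 37.8 × 18.1 / 0.857 = 798 mL.
Diluent to add = V₂ − V₁ = 798 − 18.1 = 780 mL.

780 mL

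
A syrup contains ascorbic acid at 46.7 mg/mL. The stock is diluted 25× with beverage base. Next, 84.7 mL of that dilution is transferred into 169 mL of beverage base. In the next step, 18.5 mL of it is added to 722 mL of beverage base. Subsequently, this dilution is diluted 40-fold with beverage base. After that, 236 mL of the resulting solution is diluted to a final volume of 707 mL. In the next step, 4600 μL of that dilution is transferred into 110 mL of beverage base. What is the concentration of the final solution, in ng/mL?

Overall dilution factor = 25 × 2.995 × 40.03 × 40 × 2.996 × 24.91 = 8.95 × 10⁶.
46.7 mg/mL / 8.95 × 10⁶ = 5.22 × 10⁻⁶ mg/mL = 5.22 ng/mL.

5.22 ng/mL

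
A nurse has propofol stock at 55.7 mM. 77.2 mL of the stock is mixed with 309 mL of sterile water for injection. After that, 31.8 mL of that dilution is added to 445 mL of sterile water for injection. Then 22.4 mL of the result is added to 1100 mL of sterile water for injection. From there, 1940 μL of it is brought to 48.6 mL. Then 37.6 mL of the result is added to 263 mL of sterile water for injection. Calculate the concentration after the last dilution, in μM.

Overall dilution factor = 5.003 × 14.99 × 50.11 × 25.05 × 7.995 = 7.53 × 10⁵.
55.7 mM / 7.53 × 10⁵ = 7.40 × 10⁻⁵ mM = 0.0740 μM.

0.0740 μM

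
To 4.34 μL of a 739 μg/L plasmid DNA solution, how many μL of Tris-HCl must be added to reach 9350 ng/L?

9350 ng/L = 9.35 μg/L.
V₂ = C₁V₁/C₂ = 739 × 4.34 / 9.35 = 343 μL.
Diluent to add = V₂ − V₁ = 343 − 4.34 = 339 μL.

339 μL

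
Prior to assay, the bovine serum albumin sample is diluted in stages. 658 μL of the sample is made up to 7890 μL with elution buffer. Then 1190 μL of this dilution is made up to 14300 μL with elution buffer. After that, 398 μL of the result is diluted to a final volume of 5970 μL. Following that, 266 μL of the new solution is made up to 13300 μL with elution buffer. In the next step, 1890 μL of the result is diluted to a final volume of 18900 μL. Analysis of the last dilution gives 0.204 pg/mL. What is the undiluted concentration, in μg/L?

Overall dilution factor = 11.99 × 12.02 × 15 × 50 × 10 = 1.08 × 10⁶.
Original = 0.204 pg/mL × 1.08 × 10⁶ = 2.20 × 10⁵ pg/mL = 220 μg/L.

220 μg/L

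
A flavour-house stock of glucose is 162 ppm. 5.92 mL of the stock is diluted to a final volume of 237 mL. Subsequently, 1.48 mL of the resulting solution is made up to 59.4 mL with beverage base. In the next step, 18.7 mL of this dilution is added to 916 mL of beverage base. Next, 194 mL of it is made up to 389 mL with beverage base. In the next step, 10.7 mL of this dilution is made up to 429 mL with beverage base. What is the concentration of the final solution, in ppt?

Overall dilution factor = 40.03 × 40.14 × 49.98 × 2.005 × 40.09 = 6.46 × 10⁶.
162 ppm / 6.46 × 10⁶ = 2.51 × 10⁻⁵ ppm = 25.1 ppt.

25.1 ppt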